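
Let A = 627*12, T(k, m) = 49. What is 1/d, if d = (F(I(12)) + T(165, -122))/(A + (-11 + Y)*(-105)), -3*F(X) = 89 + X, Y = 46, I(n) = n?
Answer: 11547/46 ≈ 251.02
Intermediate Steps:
F(X) = -89/3 - X/3 (F(X) = -(89 + X)/3 = -89/3 - X/3)
A = 7524
d = 46/11547 (d = ((-89/3 - ⅓*12) + 49)/(7524 + (-11 + 46)*(-105)) = ((-89/3 - 4) + 49)/(7524 + 35*(-105)) = (-101/3 + 49)/(7524 - 3675) = (46/3)/3849 = (46/3)*(1/3849) = 46/11547 ≈ 0.0039837)
1/d = 1/(46/11547) = 11547/46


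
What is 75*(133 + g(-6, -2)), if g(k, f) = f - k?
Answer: 10275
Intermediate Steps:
75*(133 + g(-6, -2)) = 75*(133 + (-2 - 1*(-6))) = 75*(133 + (-2 + 6)) = 75*(133 + 4) = 75*137 = 10275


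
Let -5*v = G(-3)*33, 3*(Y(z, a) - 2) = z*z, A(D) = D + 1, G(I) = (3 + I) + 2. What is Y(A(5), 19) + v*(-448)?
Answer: 29638/5 ≈ 5927.6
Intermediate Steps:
G(I) = 5 + I
A(D) = 1 + D
Y(z, a) = 2 + z²/3 (Y(z, a) = 2 + (z*z)/3 = 2 + z²/3)
v = -66/5 (v = -(5 - 3)*33/5 = -2*33/5 = -⅕*66 = -66/5 ≈ -13.200)
Y(A(5), 19) + v*(-448) = (2 + (1 + 5)²/3) - 66/5*(-448) = (2 + (⅓)*6²) + 29568/5 = (2 + (⅓)*36) + 29568/5 = (2 + 12) + 29568/5 = 14 + 29568/5 = 29638/5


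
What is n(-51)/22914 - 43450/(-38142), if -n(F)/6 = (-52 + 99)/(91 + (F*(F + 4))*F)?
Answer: 3378337473079/2965627997748 ≈ 1.1392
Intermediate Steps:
n(F) = -282/(91 + F**2*(4 + F)) (n(F) = -6*(-52 + 99)/(91 + (F*(F + 4))*F) = -282/(91 + (F*(4 + F))*F) = -282/(91 + F**2*(4 + F)))
n(-51)/22914 - 43450/(-38142) = -282/(91 + (-51)**3 + 4*(-51)**2)/22914 - 43450/(-38142) = -282/(91 - 132651 + 4*2601)*(1/22914) - 43450*(-1/38142) = -282/(91 - 132651 + 10404)*(1/22914) + 21725/19071 = -282/(-122156)*(1/22914) + 21725/19071 = -282*(-1/122156)*(1/22914) + 21725/19071 = (141/61078)*(1/22914) + 21725/19071 = 47/466513764 + 21725/19071 = 3378337473079/2965627997748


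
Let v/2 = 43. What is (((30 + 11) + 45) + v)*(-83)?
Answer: -14276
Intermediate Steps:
v = 86 (v = 2*43 = 86)
(((30 + 11) + 45) + v)*(-83) = (((30 + 11) + 45) + 86)*(-83) = ((41 + 45) + 86)*(-83) = (86 + 86)*(-83) = 172*(-83) = -14276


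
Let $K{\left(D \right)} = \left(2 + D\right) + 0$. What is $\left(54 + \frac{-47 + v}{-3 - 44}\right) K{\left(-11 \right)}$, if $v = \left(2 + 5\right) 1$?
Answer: $- \frac{23202}{47} \approx -493.66$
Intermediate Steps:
$K{\left(D \right)} = 2 + D$
$v = 7$ ($v = 7 \cdot 1 = 7$)
$\left(54 + \frac{-47 + v}{-3 - 44}\right) K{\left(-11 \right)} = \left(54 + \frac{-47 + 7}{-3 - 44}\right) \left(2 - 11\right) = \left(54 - \frac{40}{-47}\right) \left(-9\right) = \left(54 - - \frac{40}{47}\right) \left(-9\right) = \left(54 + \frac{40}{47}\right) \left(-9\right) = \frac{2578}{47} \left(-9\right) = - \frac{23202}{47}$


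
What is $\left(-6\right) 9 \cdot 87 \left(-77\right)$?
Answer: $361746$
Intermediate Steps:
$\left(-6\right) 9 \cdot 87 \left(-77\right) = \left(-54\right) 87 \left(-77\right) = \left(-4698\right) \left(-77\right) = 361746$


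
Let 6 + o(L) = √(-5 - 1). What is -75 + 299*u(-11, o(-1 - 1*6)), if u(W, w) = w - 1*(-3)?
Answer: -972 + 299*I*√6 ≈ -972.0 + 732.4*I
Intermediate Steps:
o(L) = -6 + I*√6 (o(L) = -6 + √(-5 - 1) = -6 + √(-6) = -6 + I*√6)
u(W, w) = 3 + w (u(W, w) = w + 3 = 3 + w)
-75 + 299*u(-11, o(-1 - 1*6)) = -75 + 299*(3 + (-6 + I*√6)) = -75 + 299*(-3 + I*√6) = -75 + (-897 + 299*I*√6) = -972 + 299*I*√6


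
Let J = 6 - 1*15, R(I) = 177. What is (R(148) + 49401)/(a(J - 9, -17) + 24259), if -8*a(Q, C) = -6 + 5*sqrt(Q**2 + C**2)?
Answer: 25658664224/12555418253 + 661040*sqrt(613)/12555418253 ≈ 2.0449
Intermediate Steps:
J = -9 (J = 6 - 15 = -9)
a(Q, C) = 3/4 - 5*sqrt(C**2 + Q**2)/8 (a(Q, C) = -(-6 + 5*sqrt(Q**2 + C**2))/8 = -(-6 + 5*sqrt(C**2 + Q**2))/8 = 3/4 - 5*sqrt(C**2 + Q**2)/8)
(R(148) + 49401)/(a(J - 9, -17) + 24259) = (177 + 49401)/((3/4 - 5*sqrt((-17)**2 + (-9 - 9)**2)/8) + 24259) = 49578/((3/4 - 5*sqrt(289 + (-18)**2)/8) + 24259) = 49578/((3/4 - 5*sqrt(289 + 324)/8) + 24259) = 49578/((3/4 - 5*sqrt(613)/8) + 24259) = 49578/(97039/4 - 5*sqrt(613)/8)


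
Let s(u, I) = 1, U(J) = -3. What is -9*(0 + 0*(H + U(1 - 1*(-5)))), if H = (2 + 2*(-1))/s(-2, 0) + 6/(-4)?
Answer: 0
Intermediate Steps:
H = -3/2 (H = (2 + 2*(-1))/1 + 6/(-4) = (2 - 2)*1 + 6*(-¼) = 0*1 - 3/2 = 0 - 3/2 = -3/2 ≈ -1.5000)
-9*(0 + 0*(H + U(1 - 1*(-5)))) = -9*(0 + 0*(-3/2 - 3)) = -9*(0 + 0*(-9/2)) = -9*(0 + 0) = -9*0 = 0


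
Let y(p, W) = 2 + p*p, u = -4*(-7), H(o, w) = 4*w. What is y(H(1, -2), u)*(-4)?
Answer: -264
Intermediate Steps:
u = 28
y(p, W) = 2 + p²
y(H(1, -2), u)*(-4) = (2 + (4*(-2))²)*(-4) = (2 + (-8)²)*(-4) = (2 + 64)*(-4) = 66*(-4) = -264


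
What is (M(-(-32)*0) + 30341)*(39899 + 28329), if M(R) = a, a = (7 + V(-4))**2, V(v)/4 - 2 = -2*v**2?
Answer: 2941309080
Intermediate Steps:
V(v) = 8 - 8*v**2 (V(v) = 8 + 4*(-2*v**2) = 8 - 8*v**2)
a = 12769 (a = (7 + (8 - 8*(-4)**2))**2 = (7 + (8 - 8*16))**2 = (7 + (8 - 128))**2 = (7 - 120)**2 = (-113)**2 = 12769)
M(R) = 12769
(M(-(-32)*0) + 30341)*(39899 + 28329) = (12769 + 30341)*(39899 + 28329) = 43110*68228 = 2941309080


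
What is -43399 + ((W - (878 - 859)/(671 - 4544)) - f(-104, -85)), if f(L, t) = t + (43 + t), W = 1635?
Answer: -161260082/3873 ≈ -41637.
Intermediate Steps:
f(L, t) = 43 + 2*t
-43399 + ((W - (878 - 859)/(671 - 4544)) - f(-104, -85)) = -43399 + ((1635 - (878 - 859)/(671 - 4544)) - (43 + 2*(-85))) = -43399 + ((1635 - 19/(-3873)) - (43 - 170)) = -43399 + ((1635 - 19*(-1)/3873) - 1*(-127)) = -43399 + ((1635 - 1*(-19/3873)) + 127) = -43399 + ((1635 + 19/3873) + 127) = -43399 + (6332374/3873 + 127) = -43399 + 6824245/3873 = -161260082/3873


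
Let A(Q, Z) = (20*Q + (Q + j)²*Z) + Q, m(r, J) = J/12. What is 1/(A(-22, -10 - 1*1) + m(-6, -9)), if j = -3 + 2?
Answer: -4/25127 ≈ -0.00015919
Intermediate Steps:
m(r, J) = J/12 (m(r, J) = J*(1/12) = J/12)
j = -1
A(Q, Z) = 21*Q + Z*(-1 + Q)² (A(Q, Z) = (20*Q + (Q - 1)²*Z) + Q = (20*Q + (-1 + Q)²*Z) + Q = (20*Q + Z*(-1 + Q)²) + Q = 21*Q + Z*(-1 + Q)²)
1/(A(-22, -10 - 1*1) + m(-6, -9)) = 1/((21*(-22) + (-10 - 1*1)*(-1 - 22)²) + (1/12)*(-9)) = 1/((-462 + (-10 - 1)*(-23)²) - ¾) = 1/((-462 - 11*529) - ¾) = 1/((-462 - 5819) - ¾) = 1/(-6281 - ¾) = 1/(-25127/4) = -4/25127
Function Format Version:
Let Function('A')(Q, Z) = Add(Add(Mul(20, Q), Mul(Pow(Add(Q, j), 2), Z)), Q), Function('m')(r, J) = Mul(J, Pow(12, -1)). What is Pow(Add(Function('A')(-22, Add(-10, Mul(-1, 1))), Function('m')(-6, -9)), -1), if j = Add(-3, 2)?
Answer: Rational(-4, 25127) ≈ -0.00015919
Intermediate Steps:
Function('m')(r, J) = Mul(Rational(1, 12), J) (Function('m')(r, J) = Mul(J, Rational(1, 12)) = Mul(Rational(1, 12), J))
j = -1
Function('A')(Q, Z) = Add(Mul(21, Q), Mul(Z, Pow(Add(-1, Q), 2))) (Function('A')(Q, Z) = Add(Add(Mul(20, Q), Mul(Pow(Add(Q, -1), 2), Z)), Q) = Add(Add(Mul(20, Q), Mul(Pow(Add(-1, Q), 2), Z)), Q) = Add(Add(Mul(20, Q), Mul(Z, Pow(Add(-1, Q), 2))), Q) = Add(Mul(21, Q), Mul(Z, Pow(Add(-1, Q), 2))))
Pow(Add(Function('A')(-22, Add(-10, Mul(-1, 1))), Function('m')(-6, -9)), -1) = Pow(Add(Add(Mul(21, -22), Mul(Add(-10, Mul(-1, 1)), Pow(Add(-1, -22), 2))), Mul(Rational(1, 12), -9)), -1) = Pow(Add(Add(-462, Mul(Add(-10, -1), Pow(-23, 2))), Rational(-3, 4)), -1) = Pow(Add(Add(-462, Mul(-11, 529)), Rational(-3, 4)), -1) = Pow(Add(Add(-462, -5819), Rational(-3, 4)), -1) = Pow(Add(-6281, Rational(-3, 4)), -1) = Pow(Rational(-25127, 4), -1) = Rational(-4, 25127)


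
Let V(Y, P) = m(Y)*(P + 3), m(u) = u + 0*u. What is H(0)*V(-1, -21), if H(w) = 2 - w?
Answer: 36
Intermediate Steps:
m(u) = u (m(u) = u + 0 = u)
V(Y, P) = Y*(3 + P) (V(Y, P) = Y*(P + 3) = Y*(3 + P))
H(0)*V(-1, -21) = (2 - 1*0)*(-(3 - 21)) = (2 + 0)*(-1*(-18)) = 2*18 = 36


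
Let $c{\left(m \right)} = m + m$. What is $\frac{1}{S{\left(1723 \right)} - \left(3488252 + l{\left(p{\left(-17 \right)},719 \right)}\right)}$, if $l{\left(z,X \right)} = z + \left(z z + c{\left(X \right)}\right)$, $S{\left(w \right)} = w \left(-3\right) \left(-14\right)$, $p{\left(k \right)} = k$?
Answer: $- \frac{1}{3417596} \approx -2.926 \cdot 10^{-7}$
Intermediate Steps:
$c{\left(m \right)} = 2 m$
$S{\left(w \right)} = 42 w$ ($S{\left(w \right)} = - 3 w \left(-14\right) = 42 w$)
$l{\left(z,X \right)} = z + z^{2} + 2 X$ ($l{\left(z,X \right)} = z + \left(z z + 2 X\right) = z + \left(z^{2} + 2 X\right) = z + z^{2} + 2 X$)
$\frac{1}{S{\left(1723 \right)} - \left(3488252 + l{\left(p{\left(-17 \right)},719 \right)}\right)} = \frac{1}{42 \cdot 1723 - \left(3488524 + 1438\right)} = \frac{1}{72366 - 3489962} = \frac{1}{-3417596} = - \frac{1}{3417596}$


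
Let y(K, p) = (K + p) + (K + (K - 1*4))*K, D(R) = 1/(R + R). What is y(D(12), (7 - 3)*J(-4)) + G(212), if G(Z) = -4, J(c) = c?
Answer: -5795/288 ≈ -20.122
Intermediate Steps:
D(R) = 1/(2*R)
y(K, p) = K + p + K*(-4 + 2*K) (y(K, p) = (K + p) + (K + (K - 4))*K = (K + p) + (K + (-4 + K))*K = (K + p) + (-4 + 2*K)*K = (K + p) + K*(-4 + 2*K) = K + p + K*(-4 + 2*K))
y(D(12), (7 - 3)*J(-4)) + G(212) = ((7 - 3)*(-4) - 3/(2*12) + 2*((½)/12)²) - 4 = (4*(-4) - 3/(2*12) + 2*((½)*(1/12))²) - 4 = (-16 - 3*1/24 + 2*(1/24)²) - 4 = (-16 - ⅛ + 2*(1/576)) - 4 = (-16 - ⅛ + 1/288) - 4 = -4643/288 - 4 = -5795/288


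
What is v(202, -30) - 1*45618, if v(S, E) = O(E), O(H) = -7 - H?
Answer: -45595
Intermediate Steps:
v(S, E) = -7 - E
v(202, -30) - 1*45618 = (-7 - 1*(-30)) - 1*45618 = (-7 + 30) - 45618 = 23 - 45618 = -45595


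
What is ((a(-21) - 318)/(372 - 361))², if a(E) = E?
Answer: 114921/121 ≈ 949.76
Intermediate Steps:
((a(-21) - 318)/(372 - 361))² = ((-21 - 318)/(372 - 361))² = (-339/11)² = 114921/121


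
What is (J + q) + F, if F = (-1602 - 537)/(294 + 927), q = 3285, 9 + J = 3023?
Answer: 2562980/407 ≈ 6297.3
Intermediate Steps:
J = 3014 (J = -9 + 3023 = 3014)
F = -713/407 (F = -2139/1221 = -2139*1/1221 = -713/407 ≈ -1.7518)
(J + q) + F = (3014 + 3285) - 713/407 = 6299 - 713/407 = 2562980/407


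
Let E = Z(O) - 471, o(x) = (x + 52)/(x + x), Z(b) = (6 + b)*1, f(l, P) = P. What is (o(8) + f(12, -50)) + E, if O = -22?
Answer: -2133/4 ≈ -533.25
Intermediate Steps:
Z(b) = 6 + b
o(x) = (52 + x)/(2*x) (o(x) = (52 + x)/((2*x)) = (52 + x)*(1/(2*x)) = (52 + x)/(2*x))
E = -487 (E = (6 - 22) - 471 = -16 - 471 = -487)
(o(8) + f(12, -50)) + E = ((½)*(52 + 8)/8 - 50) - 487 = ((½)*(⅛)*60 - 50) - 487 = (15/4 - 50) - 487 = -185/4 - 487 = -2133/4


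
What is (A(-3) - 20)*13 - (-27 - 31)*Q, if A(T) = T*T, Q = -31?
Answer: -1941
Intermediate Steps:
A(T) = T²
(A(-3) - 20)*13 - (-27 - 31)*Q = ((-3)² - 20)*13 - (-27 - 31)*(-31) = (9 - 20)*13 - (-58)*(-31) = -11*13 - 1*1798 = -143 - 1798 = -1941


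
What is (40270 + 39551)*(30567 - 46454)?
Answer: -1268116227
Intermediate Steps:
(40270 + 39551)*(30567 - 46454) = 79821*(-15887) = -1268116227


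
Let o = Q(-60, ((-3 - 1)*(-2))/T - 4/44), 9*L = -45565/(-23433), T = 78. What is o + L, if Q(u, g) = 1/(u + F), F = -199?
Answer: 11590438/54622323 ≈ 0.21219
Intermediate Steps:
L = 45565/210897 (L = (-45565/(-23433))/9 = (-45565*(-1/23433))/9 = (⅑)*(45565/23433) = 45565/210897 ≈ 0.21605)
Q(u, g) = 1/(-199 + u) (Q(u, g) = 1/(u - 199) = 1/(-199 + u))
o = -1/259 (o = 1/(-199 - 60) = 1/(-259) = -1/259 ≈ -0.0038610)
o + L = -1/259 + 45565/210897 = 11590438/54622323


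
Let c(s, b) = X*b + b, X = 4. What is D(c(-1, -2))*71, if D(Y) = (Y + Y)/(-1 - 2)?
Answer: 1420/3 ≈ 473.33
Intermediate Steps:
c(s, b) = 5*b (c(s, b) = 4*b + b = 5*b)
D(Y) = -2*Y/3 (D(Y) = (2*Y)/(-3) = (2*Y)*(-⅓) = -2*Y/3)
D(c(-1, -2))*71 = -10*(-2)/3*71 = -⅔*(-10)*71 = (20/3)*71 = 1420/3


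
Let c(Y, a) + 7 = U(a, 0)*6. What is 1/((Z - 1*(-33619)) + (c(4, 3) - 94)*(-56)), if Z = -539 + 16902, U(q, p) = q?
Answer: 1/54630 ≈ 1.8305e-5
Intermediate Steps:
Z = 16363
c(Y, a) = -7 + 6*a (c(Y, a) = -7 + a*6 = -7 + 6*a)
1/((Z - 1*(-33619)) + (c(4, 3) - 94)*(-56)) = 1/((16363 - 1*(-33619)) + ((-7 + 6*3) - 94)*(-56)) = 1/((16363 + 33619) + ((-7 + 18) - 94)*(-56)) = 1/(49982 + (11 - 94)*(-56)) = 1/(49982 - 83*(-56)) = 1/(49982 + 4648) = 1/54630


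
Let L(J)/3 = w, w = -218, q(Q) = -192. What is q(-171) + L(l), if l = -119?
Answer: -846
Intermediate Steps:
L(J) = -654 (L(J) = 3*(-218) = -654)
q(-171) + L(l) = -192 - 654 = -846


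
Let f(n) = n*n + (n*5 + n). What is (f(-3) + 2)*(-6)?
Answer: 42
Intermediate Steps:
f(n) = n² + 6*n (f(n) = n² + (5*n + n) = n² + 6*n)
(f(-3) + 2)*(-6) = (-3*(6 - 3) + 2)*(-6) = (-3*3 + 2)*(-6) = (-9 + 2)*(-6) = -7*(-6) = 42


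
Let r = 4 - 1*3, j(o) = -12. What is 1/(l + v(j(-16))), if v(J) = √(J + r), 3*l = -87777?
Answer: -29259/856089092 - I*√11/856089092 ≈ -3.4178e-5 - 3.8742e-9*I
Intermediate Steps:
l = -29259 (l = (⅓)*(-87777) = -29259)
r = 1 (r = 4 - 3 = 1)
v(J) = √(1 + J) (v(J) = √(J + 1) = √(1 + J))
1/(l + v(j(-16))) = 1/(-29259 + √(1 - 12)) = 1/(-29259 + √(-11)) = 1/(-29259 + I*√11)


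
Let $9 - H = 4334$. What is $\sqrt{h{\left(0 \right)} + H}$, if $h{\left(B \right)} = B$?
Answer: $5 i \sqrt{173} \approx 65.765 i$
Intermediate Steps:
$H = -4325$ ($H = 9 - 4334 = -4325$)
$\sqrt{h{\left(0 \right)} + H} = \sqrt{0 - 4325} = \sqrt{-4325} = 5 i \sqrt{173}$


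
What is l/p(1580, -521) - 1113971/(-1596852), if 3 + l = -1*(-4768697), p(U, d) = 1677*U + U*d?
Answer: 1206193037921/364577280120 ≈ 3.3085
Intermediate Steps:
l = 4768694 (l = -3 - 1*(-4768697) = -3 + 4768697 = 4768694)
l/p(1580, -521) - 1113971/(-1596852) = 4768694/((1580*(1677 - 521))) - 1113971/(-1596852) = 4768694/((1580*1156)) - 1113971*(-1/1596852) = 4768694/1826480 + 1113971/1596852 = 4768694*(1/1826480) + 1113971/1596852 = 2384347/913240 + 1113971/1596852 = 1206193037921/364577280120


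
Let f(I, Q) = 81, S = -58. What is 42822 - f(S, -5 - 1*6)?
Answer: 42741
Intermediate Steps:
42822 - f(S, -5 - 1*6) = 42822 - 1*81 = 42822 - 81 = 42741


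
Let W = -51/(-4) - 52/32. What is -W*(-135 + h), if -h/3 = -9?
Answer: 2403/2 ≈ 1201.5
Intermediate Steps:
h = 27 (h = -3*(-9) = 27)
W = 89/8 (W = -51*(-¼) - 52*1/32 = 51/4 - 13/8 = 89/8 ≈ 11.125)
-W*(-135 + h) = -89*(-135 + 27)/8 = -89*(-108)/8 = -1*(-2403/2) = 2403/2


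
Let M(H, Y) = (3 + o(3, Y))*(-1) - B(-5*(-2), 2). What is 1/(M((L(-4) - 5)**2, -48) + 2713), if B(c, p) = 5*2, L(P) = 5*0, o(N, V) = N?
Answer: 1/2697 ≈ 0.00037078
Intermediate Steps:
L(P) = 0
B(c, p) = 10
M(H, Y) = -16 (M(H, Y) = (3 + 3)*(-1) - 1*10 = 6*(-1) - 10 = -6 - 10 = -16)
1/(M((L(-4) - 5)**2, -48) + 2713) = 1/(-16 + 2713) = 1/2697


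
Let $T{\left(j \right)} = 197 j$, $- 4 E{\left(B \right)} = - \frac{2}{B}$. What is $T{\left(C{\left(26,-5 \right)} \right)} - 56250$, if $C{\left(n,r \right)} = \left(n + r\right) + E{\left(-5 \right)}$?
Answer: $- \frac{521327}{10} \approx -52133.0$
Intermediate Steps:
$E{\left(B \right)} = \frac{1}{2 B}$ ($E{\left(B \right)} = - \frac{\left(-2\right) \frac{1}{B}}{4} = \frac{1}{2 B}$)
$C{\left(n,r \right)} = - \frac{1}{10} + n + r$ ($C{\left(n,r \right)} = \left(n + r\right) + \frac{1}{2 \left(-5\right)} = \left(n + r\right) + \frac{1}{2} \left(- \frac{1}{5}\right) = \left(n + r\right) - \frac{1}{10} = - \frac{1}{10} + n + r$)
$T{\left(C{\left(26,-5 \right)} \right)} - 56250 = 197 \left(- \frac{1}{10} + 26 - 5\right) - 56250 = 197 \cdot \frac{209}{10} - 56250 = \frac{41173}{10} - 56250 = - \frac{521327}{10}$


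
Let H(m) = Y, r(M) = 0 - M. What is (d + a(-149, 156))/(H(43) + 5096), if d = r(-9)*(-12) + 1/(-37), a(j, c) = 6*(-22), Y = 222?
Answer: -8881/196766 ≈ -0.045135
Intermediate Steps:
r(M) = -M
a(j, c) = -132
H(m) = 222
d = -3997/37 (d = -1*(-9)*(-12) + 1/(-37) = 9*(-12) - 1/37 = -108 - 1/37 = -3997/37 ≈ -108.03)
(d + a(-149, 156))/(H(43) + 5096) = (-3997/37 - 132)/(222 + 5096) = -8881/37/5318 = -8881/37*1/5318 = -8881/196766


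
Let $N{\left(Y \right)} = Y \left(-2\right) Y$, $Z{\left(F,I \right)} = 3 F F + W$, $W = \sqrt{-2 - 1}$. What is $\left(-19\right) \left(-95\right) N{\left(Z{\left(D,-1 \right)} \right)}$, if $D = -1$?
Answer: $-21660 - 21660 i \sqrt{3} \approx -21660.0 - 37516.0 i$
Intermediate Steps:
$W = i \sqrt{3}$ ($W = \sqrt{-3} = i \sqrt{3} \approx 1.732 i$)
$Z{\left(F,I \right)} = 3 F^{2} + i \sqrt{3}$ ($Z{\left(F,I \right)} = 3 F F + i \sqrt{3} = 3 F^{2} + i \sqrt{3}$)
$N{\left(Y \right)} = - 2 Y^{2}$ ($N{\left(Y \right)} = - 2 Y Y = - 2 Y^{2}$)
$\left(-19\right) \left(-95\right) N{\left(Z{\left(D,-1 \right)} \right)} = \left(-19\right) \left(-95\right) \left(- 2 \left(3 \left(-1\right)^{2} + i \sqrt{3}\right)^{2}\right) = 1805 \left(- 2 \left(3 \cdot 1 + i \sqrt{3}\right)^{2}\right) = 1805 \left(- 2 \left(3 + i \sqrt{3}\right)^{2}\right) = - 3610 \left(3 + i \sqrt{3}\right)^{2}$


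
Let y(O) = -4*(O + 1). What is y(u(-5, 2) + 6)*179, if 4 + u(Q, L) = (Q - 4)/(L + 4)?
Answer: -1074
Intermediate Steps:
u(Q, L) = -4 + (-4 + Q)/(4 + L) (u(Q, L) = -4 + (Q - 4)/(L + 4) = -4 + (-4 + Q)/(4 + L))
y(O) = -4 - 4*O (y(O) = -4*(1 + O) = -4 - 4*O)
y(u(-5, 2) + 6)*179 = (-4 - 4*((-20 - 5 - 4*2)/(4 + 2) + 6))*179 = (-4 - 4*((-20 - 5 - 8)/6 + 6))*179 = (-4 - 4*((1/6)*(-33) + 6))*179 = (-4 - 4*(-11/2 + 6))*179 = (-4 - 4*1/2)*179 = (-4 - 2)*179 = -6*179 = -1074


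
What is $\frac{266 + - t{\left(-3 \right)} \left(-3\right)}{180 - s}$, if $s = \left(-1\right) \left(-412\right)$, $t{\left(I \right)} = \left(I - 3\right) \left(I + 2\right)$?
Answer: $- \frac{71}{58} \approx -1.2241$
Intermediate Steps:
$t{\left(I \right)} = \left(-3 + I\right) \left(2 + I\right)$
$s = 412$
$\frac{266 + - t{\left(-3 \right)} \left(-3\right)}{180 - s} = \frac{266 + - (-6 + \left(-3\right)^{2} - -3) \left(-3\right)}{180 - 412} = \frac{266 + - (-6 + 9 + 3) \left(-3\right)}{180 - 412} = \frac{266 + \left(-1\right) 6 \left(-3\right)}{-232} = \left(266 - -18\right) \left(- \frac{1}{232}\right) = \left(266 + 18\right) \left(- \frac{1}{232}\right) = 284 \left(- \frac{1}{232}\right) = - \frac{71}{58}$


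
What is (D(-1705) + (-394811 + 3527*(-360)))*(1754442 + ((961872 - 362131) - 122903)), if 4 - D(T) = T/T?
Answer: -3714028035840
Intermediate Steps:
D(T) = 3 (D(T) = 4 - T/T = 4 - 1*1 = 4 - 1 = 3)
(D(-1705) + (-394811 + 3527*(-360)))*(1754442 + ((961872 - 362131) - 122903)) = (3 + (-394811 + 3527*(-360)))*(1754442 + ((961872 - 362131) - 122903)) = (3 + (-394811 - 1269720))*(1754442 + (599741 - 122903)) = (3 - 1664531)*(1754442 + 476838) = -1664528*2231280 = -3714028035840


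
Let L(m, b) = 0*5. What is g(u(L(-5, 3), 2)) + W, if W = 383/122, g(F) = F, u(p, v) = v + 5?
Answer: 1237/122 ≈ 10.139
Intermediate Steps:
L(m, b) = 0
u(p, v) = 5 + v
W = 383/122 (W = 383*(1/122) = 383/122 ≈ 3.1393)
g(u(L(-5, 3), 2)) + W = (5 + 2) + 383/122 = 7 + 383/122 = 1237/122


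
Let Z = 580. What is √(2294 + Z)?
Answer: √2874 ≈ 53.610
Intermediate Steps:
√(2294 + Z) = √(2294 + 580) = √2874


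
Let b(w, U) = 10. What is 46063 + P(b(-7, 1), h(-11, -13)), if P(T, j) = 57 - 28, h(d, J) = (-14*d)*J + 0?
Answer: 46092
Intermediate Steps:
h(d, J) = -14*J*d (h(d, J) = -14*J*d + 0 = -14*J*d)
P(T, j) = 29
46063 + P(b(-7, 1), h(-11, -13)) = 46063 + 29 = 46092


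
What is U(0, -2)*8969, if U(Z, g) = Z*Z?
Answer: 0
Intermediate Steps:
U(Z, g) = Z²
U(0, -2)*8969 = 0²*8969 = 0*8969 = 0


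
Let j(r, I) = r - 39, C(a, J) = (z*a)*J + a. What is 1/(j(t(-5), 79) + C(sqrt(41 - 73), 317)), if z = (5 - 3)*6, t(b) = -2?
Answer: -41/463298481 - 15220*I*sqrt(2)/463298481 ≈ -8.8496e-8 - 4.6459e-5*I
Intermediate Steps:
z = 12 (z = 2*6 = 12)
C(a, J) = a + 12*J*a (C(a, J) = (12*a)*J + a = 12*J*a + a = a + 12*J*a)
j(r, I) = -39 + r
1/(j(t(-5), 79) + C(sqrt(41 - 73), 317)) = 1/((-39 - 2) + sqrt(41 - 73)*(1 + 12*317)) = 1/(-41 + sqrt(-32)*(1 + 3804)) = 1/(-41 + (4*I*sqrt(2))*3805) = 1/(-41 + 15220*I*sqrt(2))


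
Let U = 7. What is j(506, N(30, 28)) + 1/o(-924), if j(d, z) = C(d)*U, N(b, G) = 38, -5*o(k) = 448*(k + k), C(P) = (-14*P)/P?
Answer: -81134587/827904 ≈ -98.000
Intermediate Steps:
C(P) = -14
o(k) = -896*k/5 (o(k) = -448*(k + k)/5 = -448*2*k/5 = -896*k/5)
j(d, z) = -98 (j(d, z) = -14*7 = -98)
j(506, N(30, 28)) + 1/o(-924) = -98 + 1/(-896/5*(-924)) = -98 + 1/(827904/5) = -98 + 5/827904 = -81134587/827904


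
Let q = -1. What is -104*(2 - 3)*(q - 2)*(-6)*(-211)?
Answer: -394992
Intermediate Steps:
-104*(2 - 3)*(q - 2)*(-6)*(-211) = -104*(2 - 3)*(-1 - 2)*(-6)*(-211) = -104*(-1*(-3))*(-6)*(-211) = -312*(-6)*(-211) = -104*(-18)*(-211) = 1872*(-211) = -394992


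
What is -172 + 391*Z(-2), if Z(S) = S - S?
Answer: -172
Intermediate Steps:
Z(S) = 0
-172 + 391*Z(-2) = -172 + 391*0 = -172 + 0 = -172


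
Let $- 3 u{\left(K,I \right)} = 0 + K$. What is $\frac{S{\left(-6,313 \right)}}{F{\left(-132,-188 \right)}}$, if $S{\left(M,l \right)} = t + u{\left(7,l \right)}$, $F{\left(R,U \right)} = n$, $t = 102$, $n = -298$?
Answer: $- \frac{299}{894} \approx -0.33445$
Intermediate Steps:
$F{\left(R,U \right)} = -298$
$u{\left(K,I \right)} = - \frac{K}{3}$ ($u{\left(K,I \right)} = - \frac{0 + K}{3} = - \frac{K}{3}$)
$S{\left(M,l \right)} = \frac{299}{3}$ ($S{\left(M,l \right)} = 102 - \frac{7}{3} = \frac{299}{3}$)
$\frac{S{\left(-6,313 \right)}}{F{\left(-132,-188 \right)}} = \frac{299}{3 \left(-298\right)} = \frac{299}{3} \left(- \frac{1}{298}\right) = - \frac{299}{894}$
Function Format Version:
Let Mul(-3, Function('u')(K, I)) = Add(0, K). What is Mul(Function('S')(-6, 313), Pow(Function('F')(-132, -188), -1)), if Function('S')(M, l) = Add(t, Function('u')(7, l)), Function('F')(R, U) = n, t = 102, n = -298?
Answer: Rational(-299, 894) ≈ -0.33445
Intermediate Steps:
Function('F')(R, U) = -298
Function('u')(K, I) = Mul(Rational(-1, 3), K) (Function('u')(K, I) = Mul(Rational(-1, 3), Add(0, K)) = Mul(Rational(-1, 3), K))
Function('S')(M, l) = Rational(299, 3) (Function('S')(M, l) = Add(102, Mul(Rational(-1, 3), 7)) = Add(102, Rational(-7, 3)) = Rational(299, 3))
Mul(Function('S')(-6, 313), Pow(Function('F')(-132, -188), -1)) = Mul(Rational(299, 3), Pow(-298, -1)) = Mul(Rational(299, 3), Rational(-1, 298)) = Rational(-299, 894)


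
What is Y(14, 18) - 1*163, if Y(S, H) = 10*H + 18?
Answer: 35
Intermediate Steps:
Y(S, H) = 18 + 10*H
Y(14, 18) - 1*163 = (18 + 10*18) - 1*163 = (18 + 180) - 163 = 198 - 163 = 35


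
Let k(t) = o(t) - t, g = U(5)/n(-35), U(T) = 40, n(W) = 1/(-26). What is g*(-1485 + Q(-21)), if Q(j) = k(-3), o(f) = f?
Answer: 1544400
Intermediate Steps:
n(W) = -1/26
g = -1040 (g = 40/(-1/26) = 40*(-26) = -1040)
k(t) = 0 (k(t) = t - t = 0)
Q(j) = 0
g*(-1485 + Q(-21)) = -1040*(-1485 + 0) = -1040*(-1485) = 1544400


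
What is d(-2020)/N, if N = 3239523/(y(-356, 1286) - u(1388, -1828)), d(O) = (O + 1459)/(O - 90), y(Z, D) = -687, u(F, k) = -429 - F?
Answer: 21131/227846451 ≈ 9.2742e-5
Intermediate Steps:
d(O) = (1459 + O)/(-90 + O)
N = 3239523/1130 (N = 3239523/(-687 - (-429 - 1*1388)) = 3239523/(-687 - (-429 - 1388)) = 3239523/(-687 - 1*(-1817)) = 3239523/(-687 + 1817) = 3239523/1130 ≈ 2866.8)
d(-2020)/N = ((1459 - 2020)/(-90 - 2020))/(3239523/1130) = (-561/(-2110))*(1130/3239523) = -1/2110*(-561)*(1130/3239523) = (561/2110)*(1130/3239523) = 21131/227846451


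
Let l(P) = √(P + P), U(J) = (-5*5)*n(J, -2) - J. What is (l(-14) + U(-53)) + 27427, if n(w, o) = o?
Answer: 27530 + 2*I*√7 ≈ 27530.0 + 5.2915*I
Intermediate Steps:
U(J) = 50 - J (U(J) = -5*5*(-2) - J = -25*(-2) - J = 50 - J)
l(P) = √2*√P (l(P) = √(2*P) = √2*√P)
(l(-14) + U(-53)) + 27427 = (√2*√(-14) + (50 - 1*(-53))) + 27427 = (√2*(I*√14) + (50 + 53)) + 27427 = (2*I*√7 + 103) + 27427 = (103 + 2*I*√7) + 27427 = 27530 + 2*I*√7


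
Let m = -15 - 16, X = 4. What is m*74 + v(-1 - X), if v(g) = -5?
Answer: -2299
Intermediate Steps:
m = -31
m*74 + v(-1 - X) = -31*74 - 5 = -2294 - 5 = -2299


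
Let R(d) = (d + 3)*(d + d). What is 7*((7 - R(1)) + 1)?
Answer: 0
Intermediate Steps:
R(d) = 2*d*(3 + d) (R(d) = (3 + d)*(2*d) = 2*d*(3 + d))
7*((7 - R(1)) + 1) = 7*((7 - 2*(3 + 1)) + 1) = 7*((7 - 2*4) + 1) = 7*((7 - 1*8) + 1) = 7*((7 - 8) + 1) = 7*(-1 + 1) = 7*0 = 0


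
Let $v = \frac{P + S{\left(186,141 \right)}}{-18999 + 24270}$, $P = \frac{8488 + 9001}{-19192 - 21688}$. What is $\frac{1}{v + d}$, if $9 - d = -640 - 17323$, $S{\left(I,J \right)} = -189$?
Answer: $\frac{215478480}{3872571498751} \approx 5.5642 \cdot 10^{-5}$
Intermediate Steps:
$d = 17972$ ($d = 9 - \left(-640 - 17323\right) = 9 - -17963 = 9 + 17963 = 17972$)
$P = - \frac{17489}{40880}$ ($P = \frac{17489}{-40880} = 17489 \left(- \frac{1}{40880}\right) = - \frac{17489}{40880} \approx -0.42781$)
$v = - \frac{7743809}{215478480}$ ($v = \frac{- \frac{17489}{40880} - 189}{-18999 + 24270} = - \frac{7743809}{40880 \cdot 5271} = \left(- \frac{7743809}{40880}\right) \frac{1}{5271} = - \frac{7743809}{215478480} \approx -0.035938$)
$\frac{1}{v + d} = \frac{1}{- \frac{7743809}{215478480} + 17972} = \frac{1}{\frac{3872571498751}{215478480}} = \frac{215478480}{3872571498751}$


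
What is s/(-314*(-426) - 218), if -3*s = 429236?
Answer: -214618/200319 ≈ -1.0714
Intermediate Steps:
s = -429236/3 (s = -⅓*429236 = -429236/3 ≈ -1.4308e+5)
s/(-314*(-426) - 218) = -429236/(3*(-314*(-426) - 218)) = -429236/(3*(133764 - 218)) = -429236/3/133546 = -429236/3*1/133546 = -214618/200319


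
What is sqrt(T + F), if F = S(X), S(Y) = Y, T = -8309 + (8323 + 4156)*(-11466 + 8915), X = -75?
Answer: I*sqrt(31842313) ≈ 5642.9*I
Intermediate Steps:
T = -31842238 (T = -8309 + 12479*(-2551) = -8309 - 31833929 = -31842238)
F = -75
sqrt(T + F) = sqrt(-31842238 - 75) = sqrt(-31842313) = I*sqrt(31842313)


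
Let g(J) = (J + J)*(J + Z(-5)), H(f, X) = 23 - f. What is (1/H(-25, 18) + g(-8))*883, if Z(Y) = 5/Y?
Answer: 6104179/48 ≈ 1.2717e+5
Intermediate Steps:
g(J) = 2*J*(-1 + J) (g(J) = (J + J)*(J + 5/(-5)) = (2*J)*(J + 5*(-⅕)) = (2*J)*(J - 1) = (2*J)*(-1 + J) = 2*J*(-1 + J))
(1/H(-25, 18) + g(-8))*883 = (1/(23 - 1*(-25)) + 2*(-8)*(-1 - 8))*883 = (1/(23 + 25) + 2*(-8)*(-9))*883 = (1/48 + 144)*883 = (6913/48)*883 = 6104179/48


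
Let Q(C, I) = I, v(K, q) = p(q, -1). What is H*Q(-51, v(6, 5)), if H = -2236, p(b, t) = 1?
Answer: -2236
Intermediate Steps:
v(K, q) = 1
H*Q(-51, v(6, 5)) = -2236*1 = -2236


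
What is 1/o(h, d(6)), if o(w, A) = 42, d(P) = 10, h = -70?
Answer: 1/42 ≈ 0.023810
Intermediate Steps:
1/o(h, d(6)) = 1/42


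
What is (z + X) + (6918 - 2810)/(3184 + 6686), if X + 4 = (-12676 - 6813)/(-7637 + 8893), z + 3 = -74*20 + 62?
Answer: -8926261391/6198360 ≈ -1440.1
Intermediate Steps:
z = -1421 (z = -3 + (-74*20 + 62) = -3 + (-1480 + 62) = -3 - 1418 = -1421)
X = -24513/1256 (X = -4 + (-12676 - 6813)/(-7637 + 8893) = -4 - 19489/1256 = -24513/1256 ≈ -19.517)
(z + X) + (6918 - 2810)/(3184 + 6686) = (-1421 - 24513/1256) + (6918 - 2810)/(3184 + 6686) = -1809289/1256 + 4108/9870 = -1809289/1256 + 4108*(1/9870) = -1809289/1256 + 2054/4935 = -8926261391/6198360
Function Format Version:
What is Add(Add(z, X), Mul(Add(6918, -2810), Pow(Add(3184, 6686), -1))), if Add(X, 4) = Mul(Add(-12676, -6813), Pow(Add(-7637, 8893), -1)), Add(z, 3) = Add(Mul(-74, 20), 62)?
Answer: Rational(-8926261391, 6198360) ≈ -1440.1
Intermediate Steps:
z = -1421 (z = Add(-3, Add(Mul(-74, 20), 62)) = Add(-3, Add(-1480, 62)) = Add(-3, -1418) = -1421)
X = Rational(-24513, 1256) (X = Add(-4, Mul(Add(-12676, -6813), Pow(Add(-7637, 8893), -1))) = Add(-4, Mul(-19489, Pow(1256, -1))) = Add(-4, Mul(-19489, Rational(1, 1256))) = Add(-4, Rational(-19489, 1256)) = Rational(-24513, 1256) ≈ -19.517)
Add(Add(z, X), Mul(Add(6918, -2810), Pow(Add(3184, 6686), -1))) = Add(Add(-1421, Rational(-24513, 1256)), Mul(Add(6918, -2810), Pow(Add(3184, 6686), -1))) = Add(Rational(-1809289, 1256), Mul(4108, Pow(9870, -1))) = Add(Rational(-1809289, 1256), Mul(4108, Rational(1, 9870))) = Add(Rational(-1809289, 1256), Rational(2054, 4935)) = Rational(-8926261391, 6198360)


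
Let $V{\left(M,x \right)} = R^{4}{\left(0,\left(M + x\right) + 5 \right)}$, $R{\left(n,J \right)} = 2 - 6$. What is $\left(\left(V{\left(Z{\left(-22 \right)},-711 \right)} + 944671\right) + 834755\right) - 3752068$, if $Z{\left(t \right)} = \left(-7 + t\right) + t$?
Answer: $-1972386$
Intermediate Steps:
$Z{\left(t \right)} = -7 + 2 t$
$R{\left(n,J \right)} = -4$ ($R{\left(n,J \right)} = 2 - 6 = -4$)
$V{\left(M,x \right)} = 256$ ($V{\left(M,x \right)} = \left(-4\right)^{4} = 256$)
$\left(\left(V{\left(Z{\left(-22 \right)},-711 \right)} + 944671\right) + 834755\right) - 3752068 = \left(\left(256 + 944671\right) + 834755\right) - 3752068 = \left(944927 + 834755\right) - 3752068 = 1779682 - 3752068 = -1972386$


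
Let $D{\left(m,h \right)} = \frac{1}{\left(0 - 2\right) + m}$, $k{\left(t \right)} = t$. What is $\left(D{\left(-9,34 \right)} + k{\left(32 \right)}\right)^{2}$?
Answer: $\frac{123201}{121} \approx 1018.2$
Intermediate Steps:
$D{\left(m,h \right)} = \frac{1}{-2 + m}$ ($D{\left(m,h \right)} = \frac{1}{\left(0 - 2\right) + m} = \frac{1}{-2 + m}$)
$\left(D{\left(-9,34 \right)} + k{\left(32 \right)}\right)^{2} = \left(\frac{1}{-2 - 9} + 32\right)^{2} = \left(\frac{1}{-11} + 32\right)^{2} = \left(- \frac{1}{11} + 32\right)^{2} = \left(\frac{351}{11}\right)^{2} = \frac{123201}{121}$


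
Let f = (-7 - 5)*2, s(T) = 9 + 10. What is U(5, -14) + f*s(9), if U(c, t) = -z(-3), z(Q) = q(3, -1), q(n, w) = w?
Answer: -455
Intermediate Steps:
z(Q) = -1
U(c, t) = 1 (U(c, t) = -1*(-1) = 1)
s(T) = 19
f = -24 (f = -12*2 = -24)
U(5, -14) + f*s(9) = 1 - 24*19 = 1 - 456 = -455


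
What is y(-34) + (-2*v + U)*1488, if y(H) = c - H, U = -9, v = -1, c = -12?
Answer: -10394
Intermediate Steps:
y(H) = -12 - H
y(-34) + (-2*v + U)*1488 = (-12 - 1*(-34)) + (-2*(-1) - 9)*1488 = (-12 + 34) + (2 - 9)*1488 = 22 - 7*1488 = 22 - 10416 = -10394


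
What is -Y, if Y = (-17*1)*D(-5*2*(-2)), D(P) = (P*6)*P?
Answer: 40800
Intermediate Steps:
D(P) = 6*P² (D(P) = (6*P)*P = 6*P²)
Y = -40800 (Y = (-17*1)*(6*(-5*2*(-2))²) = -102*(-10*(-2))² = -102*20² = -102*400 = -17*2400 = -40800)
-Y = -1*(-40800) = 40800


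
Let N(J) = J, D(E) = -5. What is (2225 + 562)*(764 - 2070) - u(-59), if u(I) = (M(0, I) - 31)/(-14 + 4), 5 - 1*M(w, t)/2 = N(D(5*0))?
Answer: -36398231/10 ≈ -3.6398e+6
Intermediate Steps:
M(w, t) = 20 (M(w, t) = 10 - 2*(-5) = 10 + 10 = 20)
u(I) = 11/10 (u(I) = (20 - 31)/(-14 + 4) = -11/(-10) = -11*(-1/10) = 11/10)
(2225 + 562)*(764 - 2070) - u(-59) = (2225 + 562)*(764 - 2070) - 1*11/10 = 2787*(-1306) - 11/10 = -3639822 - 11/10 = -36398231/10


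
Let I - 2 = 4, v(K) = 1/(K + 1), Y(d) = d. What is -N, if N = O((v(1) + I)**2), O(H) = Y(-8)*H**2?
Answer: 28561/2 ≈ 14281.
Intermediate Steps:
v(K) = 1/(1 + K)
I = 6 (I = 2 + 4 = 6)
O(H) = -8*H**2
N = -28561/2 (N = -8*(1/(1 + 1) + 6)**4 = -8*(1/2 + 6)**4 = -8*((13/2)**2)**2 = -8*(169/4)**2 = -8*28561/16 = -28561/2 ≈ -14281.)
-N = -1*(-28561/2) = 28561/2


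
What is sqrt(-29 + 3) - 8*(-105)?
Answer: 840 + I*sqrt(26) ≈ 840.0 + 5.099*I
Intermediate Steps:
sqrt(-29 + 3) - 8*(-105) = sqrt(-26) + 840 = I*sqrt(26) + 840 = 840 + I*sqrt(26)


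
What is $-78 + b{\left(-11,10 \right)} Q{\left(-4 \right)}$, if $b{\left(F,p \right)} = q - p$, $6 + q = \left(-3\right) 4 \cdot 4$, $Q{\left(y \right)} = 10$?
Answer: $-718$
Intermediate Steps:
$q = -54$ ($q = -6 + \left(-3\right) 4 \cdot 4 = -6 - 48 = -54$)
$b{\left(F,p \right)} = -54 - p$
$-78 + b{\left(-11,10 \right)} Q{\left(-4 \right)} = -78 + \left(-54 - 10\right) 10 = -78 - 640 = -718$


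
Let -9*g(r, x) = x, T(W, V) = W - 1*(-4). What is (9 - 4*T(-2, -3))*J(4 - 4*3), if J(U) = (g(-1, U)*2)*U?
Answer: -128/9 ≈ -14.222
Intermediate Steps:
T(W, V) = 4 + W (T(W, V) = W + 4 = 4 + W)
g(r, x) = -x/9
J(U) = -2*U²/9 (J(U) = (-U/9*2)*U = (-2*U/9)*U = -2*U²/9)
(9 - 4*T(-2, -3))*J(4 - 4*3) = (9 - 4*(4 - 2))*(-2*(4 - 4*3)²/9) = (9 - 4*2)*(-2*(4 - 12)²/9) = (9 - 8)*(-2/9*(-8)²) = 1*(-2/9*64) = 1*(-128/9) = -128/9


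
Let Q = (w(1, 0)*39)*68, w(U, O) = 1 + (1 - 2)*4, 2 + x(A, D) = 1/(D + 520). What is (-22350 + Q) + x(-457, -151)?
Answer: -11183651/369 ≈ -30308.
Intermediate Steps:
x(A, D) = -2 + 1/(520 + D) (x(A, D) = -2 + 1/(D + 520) = -2 + 1/(520 + D))
w(U, O) = -3 (w(U, O) = 1 - 1*4 = 1 - 4 = -3)
Q = -7956 (Q = -3*39*68 = -117*68 = -7956)
(-22350 + Q) + x(-457, -151) = (-22350 - 7956) + (-1039 - 2*(-151))/(520 - 151) = -30306 + (-1039 + 302)/369 = -30306 + (1/369)*(-737) = -30306 - 737/369 = -11183651/369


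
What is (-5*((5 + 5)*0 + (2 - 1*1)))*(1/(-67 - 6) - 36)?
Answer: 13145/73 ≈ 180.07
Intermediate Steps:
(-5*((5 + 5)*0 + (2 - 1*1)))*(1/(-67 - 6) - 36) = (-5*(10*0 + (2 - 1)))*(1/(-73) - 36) = (-5*(0 + 1))*(-1/73 - 36) = -5*1*(-2629/73) = -5*(-2629/73) = 13145/73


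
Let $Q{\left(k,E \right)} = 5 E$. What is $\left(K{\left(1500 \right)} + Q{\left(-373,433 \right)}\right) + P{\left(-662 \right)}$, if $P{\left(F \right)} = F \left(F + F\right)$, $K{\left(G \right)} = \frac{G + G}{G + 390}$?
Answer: $\frac{55355239}{63} \approx 8.7866 \cdot 10^{5}$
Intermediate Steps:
$K{\left(G \right)} = \frac{2 G}{390 + G}$
$P{\left(F \right)} = 2 F^{2}$ ($P{\left(F \right)} = F 2 F = 2 F^{2}$)
$\left(K{\left(1500 \right)} + Q{\left(-373,433 \right)}\right) + P{\left(-662 \right)} = \left(2 \cdot 1500 \frac{1}{390 + 1500} + 5 \cdot 433\right) + 2 \left(-662\right)^{2} = \left(2 \cdot 1500 \cdot \frac{1}{1890} + 2165\right) + 2 \cdot 438244 = \left(2 \cdot 1500 \cdot \frac{1}{1890} + 2165\right) + 876488 = \left(\frac{100}{63} + 2165\right) + 876488 = \frac{136495}{63} + 876488 = \frac{55355239}{63}$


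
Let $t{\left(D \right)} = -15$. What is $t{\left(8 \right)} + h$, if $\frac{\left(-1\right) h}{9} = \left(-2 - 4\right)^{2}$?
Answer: $-339$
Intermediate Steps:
$h = -324$ ($h = - 9 \left(-2 - 4\right)^{2} = - 9 \left(-6\right)^{2} = \left(-9\right) 36 = -324$)
$t{\left(8 \right)} + h = -15 - 324 = -339$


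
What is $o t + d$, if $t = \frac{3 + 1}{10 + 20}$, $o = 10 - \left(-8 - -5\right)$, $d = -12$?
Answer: $- \frac{154}{15} \approx -10.267$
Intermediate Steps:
$o = 13$ ($o = 10 - \left(-8 + 5\right) = 10 - -3 = 10 + 3 = 13$)
$t = \frac{2}{15}$ ($t = \frac{4}{30} = 4 \cdot \frac{1}{30} = \frac{2}{15} \approx 0.13333$)
$o t + d = 13 \cdot \frac{2}{15} - 12 = \frac{26}{15} - 12 = - \frac{154}{15}$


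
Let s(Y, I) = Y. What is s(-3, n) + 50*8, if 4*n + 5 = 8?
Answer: 397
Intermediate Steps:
n = ¾ (n = -5/4 + (¼)*8 = -5/4 + 2 = ¾ ≈ 0.75000)
s(-3, n) + 50*8 = -3 + 50*8 = -3 + 400 = 397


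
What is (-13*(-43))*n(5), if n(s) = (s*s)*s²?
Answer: 349375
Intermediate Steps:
n(s) = s⁴ (n(s) = s²*s² = s⁴)
(-13*(-43))*n(5) = -13*(-43)*5⁴ = 559*625 = 349375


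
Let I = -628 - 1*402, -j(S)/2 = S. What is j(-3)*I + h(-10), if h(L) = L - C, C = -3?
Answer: -6187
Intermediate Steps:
j(S) = -2*S
h(L) = 3 + L (h(L) = L - 1*(-3) = L + 3 = 3 + L)
I = -1030 (I = -628 - 402 = -1030)
j(-3)*I + h(-10) = -2*(-3)*(-1030) + (3 - 10) = 6*(-1030) - 7 = -6180 - 7 = -6187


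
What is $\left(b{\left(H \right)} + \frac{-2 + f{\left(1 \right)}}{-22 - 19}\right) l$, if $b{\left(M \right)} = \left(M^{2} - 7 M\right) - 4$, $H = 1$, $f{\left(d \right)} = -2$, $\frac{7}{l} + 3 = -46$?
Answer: $\frac{58}{41} \approx 1.4146$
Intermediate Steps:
$l = - \frac{1}{7}$ ($l = \frac{7}{-3 - 46} = \frac{7}{-49} = 7 \left(- \frac{1}{49}\right) = - \frac{1}{7} \approx -0.14286$)
$b{\left(M \right)} = -4 + M^{2} - 7 M$
$\left(b{\left(H \right)} + \frac{-2 + f{\left(1 \right)}}{-22 - 19}\right) l = \left(\left(-4 + 1^{2} - 7\right) + \frac{-2 - 2}{-22 - 19}\right) \left(- \frac{1}{7}\right) = \left(\left(-4 + 1 - 7\right) - \frac{4}{-41}\right) \left(- \frac{1}{7}\right) = \left(-10 - - \frac{4}{41}\right) \left(- \frac{1}{7}\right) = \left(-10 + \frac{4}{41}\right) \left(- \frac{1}{7}\right) = \left(- \frac{406}{41}\right) \left(- \frac{1}{7}\right) = \frac{58}{41}$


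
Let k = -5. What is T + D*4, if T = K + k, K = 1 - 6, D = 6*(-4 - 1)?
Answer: -130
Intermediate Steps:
D = -30 (D = 6*(-5) = -30)
K = -5
T = -10 (T = -5 - 5 = -10)
T + D*4 = -10 - 30*4 = -10 - 120 = -130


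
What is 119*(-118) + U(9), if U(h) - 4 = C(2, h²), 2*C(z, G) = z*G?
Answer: -13957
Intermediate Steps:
C(z, G) = G*z/2 (C(z, G) = (z*G)/2 = (G*z)/2 = G*z/2)
U(h) = 4 + h² (U(h) = 4 + (½)*h²*2 = 4 + h²)
119*(-118) + U(9) = 119*(-118) + (4 + 9²) = -14042 + (4 + 81) = -14042 + 85 = -13957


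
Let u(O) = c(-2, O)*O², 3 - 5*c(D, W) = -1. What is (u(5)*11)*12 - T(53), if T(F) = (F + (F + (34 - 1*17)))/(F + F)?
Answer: 279717/106 ≈ 2638.8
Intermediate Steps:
c(D, W) = ⅘ (c(D, W) = ⅗ - ⅕*(-1) = ⅗ + ⅕ = ⅘)
T(F) = (17 + 2*F)/(2*F) (T(F) = (F + (F + (34 - 17)))/((2*F)) = (F + (F + 17))*(1/(2*F)) = (F + (17 + F))*(1/(2*F)) = (17 + 2*F)*(1/(2*F)) = (17 + 2*F)/(2*F))
u(O) = 4*O²/5
(u(5)*11)*12 - T(53) = (((⅘)*5²)*11)*12 - (17/2 + 53)/53 = (((⅘)*25)*11)*12 - 123/(53*2) = (20*11)*12 - 1*123/106 = 220*12 - 123/106 = 2640 - 123/106 = 279717/106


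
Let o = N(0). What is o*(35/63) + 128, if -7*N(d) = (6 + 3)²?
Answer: 851/7 ≈ 121.57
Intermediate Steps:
N(d) = -81/7 (N(d) = -(6 + 3)²/7 = -⅐*9² = -⅐*81 = -81/7)
o = -81/7 ≈ -11.571
o*(35/63) + 128 = -405/63 + 128 = -81/7*5/9 + 128 = -45/7 + 128 = 851/7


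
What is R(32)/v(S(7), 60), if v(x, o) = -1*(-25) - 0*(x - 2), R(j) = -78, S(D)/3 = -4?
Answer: -78/25 ≈ -3.1200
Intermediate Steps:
S(D) = -12 (S(D) = 3*(-4) = -12)
v(x, o) = 25 (v(x, o) = 25 - 0*(-2 + x) = 25 - 1*0 = 25 + 0 = 25)
R(32)/v(S(7), 60) = -78/25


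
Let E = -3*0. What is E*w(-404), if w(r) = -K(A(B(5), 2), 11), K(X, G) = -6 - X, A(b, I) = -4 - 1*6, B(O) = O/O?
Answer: 0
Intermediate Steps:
B(O) = 1
A(b, I) = -10 (A(b, I) = -4 - 6 = -10)
E = 0
w(r) = -4 (w(r) = -(-6 - 1*(-10)) = -(-6 + 10) = -1*4 = -4)
E*w(-404) = 0*(-4) = 0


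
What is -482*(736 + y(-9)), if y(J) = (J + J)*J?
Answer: -432836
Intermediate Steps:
y(J) = 2*J² (y(J) = (2*J)*J = 2*J²)
-482*(736 + y(-9)) = -482*(736 + 2*(-9)²) = -482*(736 + 2*81) = -482*(736 + 162) = -482*898 = -432836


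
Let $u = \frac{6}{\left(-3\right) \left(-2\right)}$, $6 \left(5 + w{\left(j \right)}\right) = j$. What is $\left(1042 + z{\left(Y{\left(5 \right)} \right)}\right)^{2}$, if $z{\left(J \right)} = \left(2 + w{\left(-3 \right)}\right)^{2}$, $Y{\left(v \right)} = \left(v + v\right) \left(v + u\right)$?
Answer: $\frac{17783089}{16} \approx 1.1114 \cdot 10^{6}$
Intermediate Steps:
$w{\left(j \right)} = -5 + \frac{j}{6}$
$u = 1$ ($u = \frac{6}{6} = 6 \cdot \frac{1}{6} = 1$)
$Y{\left(v \right)} = 2 v \left(1 + v\right)$ ($Y{\left(v \right)} = \left(v + v\right) \left(v + 1\right) = 2 v \left(1 + v\right)$)
$z{\left(J \right)} = \frac{49}{4}$ ($z{\left(J \right)} = \left(2 + \left(-5 + \frac{1}{6} \left(-3\right)\right)\right)^{2} = \left(2 - \frac{11}{2}\right)^{2} = \left(- \frac{7}{2}\right)^{2} = \frac{49}{4}$)
$\left(1042 + z{\left(Y{\left(5 \right)} \right)}\right)^{2} = \left(1042 + \frac{49}{4}\right)^{2} = \left(\frac{4217}{4}\right)^{2} = \frac{17783089}{16}$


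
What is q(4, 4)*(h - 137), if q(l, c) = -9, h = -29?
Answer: 1494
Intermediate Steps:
q(4, 4)*(h - 137) = -9*(-29 - 137) = -9*(-166) = 1494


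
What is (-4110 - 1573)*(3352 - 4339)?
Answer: 5609121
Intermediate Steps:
(-4110 - 1573)*(3352 - 4339) = -5683*(-987) = 5609121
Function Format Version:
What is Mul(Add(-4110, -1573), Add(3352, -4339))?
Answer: 5609121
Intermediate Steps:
Mul(Add(-4110, -1573), Add(3352, -4339)) = Mul(-5683, -987) = 5609121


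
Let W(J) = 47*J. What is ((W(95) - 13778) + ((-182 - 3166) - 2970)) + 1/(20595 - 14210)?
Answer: -99803934/6385 ≈ -15631.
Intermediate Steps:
((W(95) - 13778) + ((-182 - 3166) - 2970)) + 1/(20595 - 14210) = ((47*95 - 13778) + ((-182 - 3166) - 2970)) + 1/(20595 - 14210) = ((4465 - 13778) + (-3348 - 2970)) + 1/6385 = (-9313 - 6318) + 1/6385 = -15631 + 1/6385 = -99803934/6385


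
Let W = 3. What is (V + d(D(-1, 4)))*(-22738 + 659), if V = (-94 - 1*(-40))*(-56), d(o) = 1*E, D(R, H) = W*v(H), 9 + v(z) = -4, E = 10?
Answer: -66987686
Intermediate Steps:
v(z) = -13 (v(z) = -9 - 4 = -13)
D(R, H) = -39 (D(R, H) = 3*(-13) = -39)
d(o) = 10 (d(o) = 1*10 = 10)
V = 3024 (V = (-94 + 40)*(-56) = -54*(-56) = 3024)
(V + d(D(-1, 4)))*(-22738 + 659) = (3024 + 10)*(-22738 + 659) = 3034*(-22079) = -66987686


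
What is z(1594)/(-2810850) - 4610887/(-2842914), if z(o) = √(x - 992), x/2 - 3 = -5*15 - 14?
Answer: 4610887/2842914 - I*√291/1405425 ≈ 1.6219 - 1.2138e-5*I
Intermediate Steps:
x = -172 (x = 6 + 2*(-5*15 - 14) = 6 + 2*(-75 - 14) = 6 + 2*(-89) = 6 - 178 = -172)
z(o) = 2*I*√291 (z(o) = √(-172 - 992) = √(-1164) = 2*I*√291)
z(1594)/(-2810850) - 4610887/(-2842914) = (2*I*√291)/(-2810850) - 4610887/(-2842914) = (2*I*√291)*(-1/2810850) - 4610887*(-1/2842914) = -I*√291/1405425 + 4610887/2842914 = 4610887/2842914 - I*√291/1405425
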